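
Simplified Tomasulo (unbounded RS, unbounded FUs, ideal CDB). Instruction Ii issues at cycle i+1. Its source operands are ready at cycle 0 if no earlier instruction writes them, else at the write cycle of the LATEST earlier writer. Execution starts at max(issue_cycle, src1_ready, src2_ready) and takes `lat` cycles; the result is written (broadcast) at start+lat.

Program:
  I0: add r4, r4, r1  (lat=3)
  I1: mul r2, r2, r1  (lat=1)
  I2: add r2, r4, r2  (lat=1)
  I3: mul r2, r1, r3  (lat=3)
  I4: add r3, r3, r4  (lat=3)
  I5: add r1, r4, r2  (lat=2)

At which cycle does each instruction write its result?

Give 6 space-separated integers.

Answer: 4 3 5 7 8 9

Derivation:
I0 add r4: issue@1 deps=(None,None) exec_start@1 write@4
I1 mul r2: issue@2 deps=(None,None) exec_start@2 write@3
I2 add r2: issue@3 deps=(0,1) exec_start@4 write@5
I3 mul r2: issue@4 deps=(None,None) exec_start@4 write@7
I4 add r3: issue@5 deps=(None,0) exec_start@5 write@8
I5 add r1: issue@6 deps=(0,3) exec_start@7 write@9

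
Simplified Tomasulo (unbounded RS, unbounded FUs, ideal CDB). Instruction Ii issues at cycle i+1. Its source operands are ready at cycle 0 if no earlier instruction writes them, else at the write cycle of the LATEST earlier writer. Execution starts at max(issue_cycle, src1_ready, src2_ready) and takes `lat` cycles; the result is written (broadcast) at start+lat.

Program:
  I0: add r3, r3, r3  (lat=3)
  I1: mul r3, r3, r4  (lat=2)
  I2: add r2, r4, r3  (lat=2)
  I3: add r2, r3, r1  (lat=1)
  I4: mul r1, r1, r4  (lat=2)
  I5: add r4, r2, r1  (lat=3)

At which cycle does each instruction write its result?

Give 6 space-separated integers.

Answer: 4 6 8 7 7 10

Derivation:
I0 add r3: issue@1 deps=(None,None) exec_start@1 write@4
I1 mul r3: issue@2 deps=(0,None) exec_start@4 write@6
I2 add r2: issue@3 deps=(None,1) exec_start@6 write@8
I3 add r2: issue@4 deps=(1,None) exec_start@6 write@7
I4 mul r1: issue@5 deps=(None,None) exec_start@5 write@7
I5 add r4: issue@6 deps=(3,4) exec_start@7 write@10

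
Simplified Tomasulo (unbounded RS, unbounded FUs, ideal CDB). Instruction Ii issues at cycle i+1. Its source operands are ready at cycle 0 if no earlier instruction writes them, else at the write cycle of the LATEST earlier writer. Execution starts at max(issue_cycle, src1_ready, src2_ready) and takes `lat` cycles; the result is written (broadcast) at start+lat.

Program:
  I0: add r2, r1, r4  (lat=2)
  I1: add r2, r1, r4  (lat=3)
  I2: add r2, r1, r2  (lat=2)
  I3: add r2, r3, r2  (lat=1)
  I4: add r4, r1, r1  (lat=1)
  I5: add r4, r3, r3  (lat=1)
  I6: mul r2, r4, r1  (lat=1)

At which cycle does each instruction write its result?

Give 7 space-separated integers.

Answer: 3 5 7 8 6 7 8

Derivation:
I0 add r2: issue@1 deps=(None,None) exec_start@1 write@3
I1 add r2: issue@2 deps=(None,None) exec_start@2 write@5
I2 add r2: issue@3 deps=(None,1) exec_start@5 write@7
I3 add r2: issue@4 deps=(None,2) exec_start@7 write@8
I4 add r4: issue@5 deps=(None,None) exec_start@5 write@6
I5 add r4: issue@6 deps=(None,None) exec_start@6 write@7
I6 mul r2: issue@7 deps=(5,None) exec_start@7 write@8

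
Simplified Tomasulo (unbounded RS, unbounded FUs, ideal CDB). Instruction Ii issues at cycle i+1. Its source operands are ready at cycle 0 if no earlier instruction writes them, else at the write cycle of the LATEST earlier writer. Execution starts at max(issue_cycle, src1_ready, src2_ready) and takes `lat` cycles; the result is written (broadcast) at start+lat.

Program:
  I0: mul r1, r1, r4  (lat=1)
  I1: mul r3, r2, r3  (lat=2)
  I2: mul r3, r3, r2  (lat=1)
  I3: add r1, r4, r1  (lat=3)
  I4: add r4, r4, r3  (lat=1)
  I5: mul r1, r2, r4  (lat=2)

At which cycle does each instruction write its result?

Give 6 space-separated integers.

I0 mul r1: issue@1 deps=(None,None) exec_start@1 write@2
I1 mul r3: issue@2 deps=(None,None) exec_start@2 write@4
I2 mul r3: issue@3 deps=(1,None) exec_start@4 write@5
I3 add r1: issue@4 deps=(None,0) exec_start@4 write@7
I4 add r4: issue@5 deps=(None,2) exec_start@5 write@6
I5 mul r1: issue@6 deps=(None,4) exec_start@6 write@8

Answer: 2 4 5 7 6 8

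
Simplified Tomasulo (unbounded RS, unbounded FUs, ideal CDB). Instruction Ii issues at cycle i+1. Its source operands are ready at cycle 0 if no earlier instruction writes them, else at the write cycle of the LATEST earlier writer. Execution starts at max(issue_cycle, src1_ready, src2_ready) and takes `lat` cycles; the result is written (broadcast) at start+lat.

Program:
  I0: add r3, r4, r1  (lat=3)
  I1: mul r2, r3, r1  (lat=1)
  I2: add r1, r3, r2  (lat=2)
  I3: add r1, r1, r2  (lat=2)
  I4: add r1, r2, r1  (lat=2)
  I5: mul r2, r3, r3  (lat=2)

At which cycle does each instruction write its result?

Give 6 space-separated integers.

I0 add r3: issue@1 deps=(None,None) exec_start@1 write@4
I1 mul r2: issue@2 deps=(0,None) exec_start@4 write@5
I2 add r1: issue@3 deps=(0,1) exec_start@5 write@7
I3 add r1: issue@4 deps=(2,1) exec_start@7 write@9
I4 add r1: issue@5 deps=(1,3) exec_start@9 write@11
I5 mul r2: issue@6 deps=(0,0) exec_start@6 write@8

Answer: 4 5 7 9 11 8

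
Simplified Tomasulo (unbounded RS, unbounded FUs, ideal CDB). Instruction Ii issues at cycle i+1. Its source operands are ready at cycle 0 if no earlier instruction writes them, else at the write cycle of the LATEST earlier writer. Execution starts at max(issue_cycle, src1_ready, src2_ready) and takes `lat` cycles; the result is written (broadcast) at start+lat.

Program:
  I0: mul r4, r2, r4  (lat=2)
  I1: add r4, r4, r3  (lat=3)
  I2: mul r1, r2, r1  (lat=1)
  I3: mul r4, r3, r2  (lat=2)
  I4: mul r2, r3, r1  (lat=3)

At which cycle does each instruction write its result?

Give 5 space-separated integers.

Answer: 3 6 4 6 8

Derivation:
I0 mul r4: issue@1 deps=(None,None) exec_start@1 write@3
I1 add r4: issue@2 deps=(0,None) exec_start@3 write@6
I2 mul r1: issue@3 deps=(None,None) exec_start@3 write@4
I3 mul r4: issue@4 deps=(None,None) exec_start@4 write@6
I4 mul r2: issue@5 deps=(None,2) exec_start@5 write@8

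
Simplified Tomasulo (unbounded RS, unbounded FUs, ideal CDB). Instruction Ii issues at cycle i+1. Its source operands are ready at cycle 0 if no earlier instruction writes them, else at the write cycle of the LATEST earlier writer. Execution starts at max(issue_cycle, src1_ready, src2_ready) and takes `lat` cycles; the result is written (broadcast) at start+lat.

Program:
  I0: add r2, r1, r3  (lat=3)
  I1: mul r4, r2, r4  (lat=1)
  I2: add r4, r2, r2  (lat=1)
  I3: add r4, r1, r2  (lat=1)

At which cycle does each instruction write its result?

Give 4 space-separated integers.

Answer: 4 5 5 5

Derivation:
I0 add r2: issue@1 deps=(None,None) exec_start@1 write@4
I1 mul r4: issue@2 deps=(0,None) exec_start@4 write@5
I2 add r4: issue@3 deps=(0,0) exec_start@4 write@5
I3 add r4: issue@4 deps=(None,0) exec_start@4 write@5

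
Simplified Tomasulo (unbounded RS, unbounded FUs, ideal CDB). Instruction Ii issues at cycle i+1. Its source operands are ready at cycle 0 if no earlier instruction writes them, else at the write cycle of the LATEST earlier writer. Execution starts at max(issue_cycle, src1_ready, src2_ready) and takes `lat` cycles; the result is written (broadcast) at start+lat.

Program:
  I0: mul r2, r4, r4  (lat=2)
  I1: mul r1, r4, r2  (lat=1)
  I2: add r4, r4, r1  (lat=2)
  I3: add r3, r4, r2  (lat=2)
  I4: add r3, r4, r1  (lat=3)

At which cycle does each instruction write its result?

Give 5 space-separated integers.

I0 mul r2: issue@1 deps=(None,None) exec_start@1 write@3
I1 mul r1: issue@2 deps=(None,0) exec_start@3 write@4
I2 add r4: issue@3 deps=(None,1) exec_start@4 write@6
I3 add r3: issue@4 deps=(2,0) exec_start@6 write@8
I4 add r3: issue@5 deps=(2,1) exec_start@6 write@9

Answer: 3 4 6 8 9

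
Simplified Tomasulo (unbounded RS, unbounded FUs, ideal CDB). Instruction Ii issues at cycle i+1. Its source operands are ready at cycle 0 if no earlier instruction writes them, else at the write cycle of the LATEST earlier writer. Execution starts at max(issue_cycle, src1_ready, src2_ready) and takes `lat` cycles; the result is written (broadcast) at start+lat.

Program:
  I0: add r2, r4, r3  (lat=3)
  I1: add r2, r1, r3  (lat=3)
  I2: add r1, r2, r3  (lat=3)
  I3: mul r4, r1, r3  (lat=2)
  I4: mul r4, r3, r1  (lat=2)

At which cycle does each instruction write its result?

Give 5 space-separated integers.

Answer: 4 5 8 10 10

Derivation:
I0 add r2: issue@1 deps=(None,None) exec_start@1 write@4
I1 add r2: issue@2 deps=(None,None) exec_start@2 write@5
I2 add r1: issue@3 deps=(1,None) exec_start@5 write@8
I3 mul r4: issue@4 deps=(2,None) exec_start@8 write@10
I4 mul r4: issue@5 deps=(None,2) exec_start@8 write@10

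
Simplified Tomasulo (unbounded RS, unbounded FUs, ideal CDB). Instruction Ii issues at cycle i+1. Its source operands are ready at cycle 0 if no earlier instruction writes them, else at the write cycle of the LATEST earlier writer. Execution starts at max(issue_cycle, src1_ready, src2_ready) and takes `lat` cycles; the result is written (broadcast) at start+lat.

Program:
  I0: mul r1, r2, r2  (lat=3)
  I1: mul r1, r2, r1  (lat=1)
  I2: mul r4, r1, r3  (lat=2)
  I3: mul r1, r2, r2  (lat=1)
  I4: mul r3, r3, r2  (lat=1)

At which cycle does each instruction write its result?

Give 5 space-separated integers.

I0 mul r1: issue@1 deps=(None,None) exec_start@1 write@4
I1 mul r1: issue@2 deps=(None,0) exec_start@4 write@5
I2 mul r4: issue@3 deps=(1,None) exec_start@5 write@7
I3 mul r1: issue@4 deps=(None,None) exec_start@4 write@5
I4 mul r3: issue@5 deps=(None,None) exec_start@5 write@6

Answer: 4 5 7 5 6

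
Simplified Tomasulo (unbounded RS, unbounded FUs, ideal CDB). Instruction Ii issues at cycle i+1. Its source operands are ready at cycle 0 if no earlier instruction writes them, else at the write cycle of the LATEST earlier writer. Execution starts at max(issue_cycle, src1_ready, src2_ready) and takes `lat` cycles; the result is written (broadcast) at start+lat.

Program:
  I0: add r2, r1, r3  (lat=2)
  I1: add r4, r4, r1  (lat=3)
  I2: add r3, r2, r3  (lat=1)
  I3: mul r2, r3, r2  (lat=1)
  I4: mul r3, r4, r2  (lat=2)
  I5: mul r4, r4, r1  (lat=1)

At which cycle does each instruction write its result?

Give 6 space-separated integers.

I0 add r2: issue@1 deps=(None,None) exec_start@1 write@3
I1 add r4: issue@2 deps=(None,None) exec_start@2 write@5
I2 add r3: issue@3 deps=(0,None) exec_start@3 write@4
I3 mul r2: issue@4 deps=(2,0) exec_start@4 write@5
I4 mul r3: issue@5 deps=(1,3) exec_start@5 write@7
I5 mul r4: issue@6 deps=(1,None) exec_start@6 write@7

Answer: 3 5 4 5 7 7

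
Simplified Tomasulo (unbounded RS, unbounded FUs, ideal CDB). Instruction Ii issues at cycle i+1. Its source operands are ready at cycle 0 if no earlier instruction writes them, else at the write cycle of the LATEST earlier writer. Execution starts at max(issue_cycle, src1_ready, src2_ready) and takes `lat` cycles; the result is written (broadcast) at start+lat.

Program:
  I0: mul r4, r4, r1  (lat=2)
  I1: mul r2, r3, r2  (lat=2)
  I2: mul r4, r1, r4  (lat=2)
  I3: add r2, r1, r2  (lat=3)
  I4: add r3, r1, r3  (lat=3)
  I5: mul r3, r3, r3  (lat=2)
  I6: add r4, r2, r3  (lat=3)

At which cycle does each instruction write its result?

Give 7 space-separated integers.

Answer: 3 4 5 7 8 10 13

Derivation:
I0 mul r4: issue@1 deps=(None,None) exec_start@1 write@3
I1 mul r2: issue@2 deps=(None,None) exec_start@2 write@4
I2 mul r4: issue@3 deps=(None,0) exec_start@3 write@5
I3 add r2: issue@4 deps=(None,1) exec_start@4 write@7
I4 add r3: issue@5 deps=(None,None) exec_start@5 write@8
I5 mul r3: issue@6 deps=(4,4) exec_start@8 write@10
I6 add r4: issue@7 deps=(3,5) exec_start@10 write@13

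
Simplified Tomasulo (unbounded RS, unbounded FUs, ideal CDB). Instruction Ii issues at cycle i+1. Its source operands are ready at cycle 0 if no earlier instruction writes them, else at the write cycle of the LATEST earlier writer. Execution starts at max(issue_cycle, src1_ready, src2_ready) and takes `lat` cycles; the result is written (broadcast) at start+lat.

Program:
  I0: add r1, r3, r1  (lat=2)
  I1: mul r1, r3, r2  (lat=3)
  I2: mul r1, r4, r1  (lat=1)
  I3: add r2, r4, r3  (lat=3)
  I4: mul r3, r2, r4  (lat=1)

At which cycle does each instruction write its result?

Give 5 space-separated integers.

I0 add r1: issue@1 deps=(None,None) exec_start@1 write@3
I1 mul r1: issue@2 deps=(None,None) exec_start@2 write@5
I2 mul r1: issue@3 deps=(None,1) exec_start@5 write@6
I3 add r2: issue@4 deps=(None,None) exec_start@4 write@7
I4 mul r3: issue@5 deps=(3,None) exec_start@7 write@8

Answer: 3 5 6 7 8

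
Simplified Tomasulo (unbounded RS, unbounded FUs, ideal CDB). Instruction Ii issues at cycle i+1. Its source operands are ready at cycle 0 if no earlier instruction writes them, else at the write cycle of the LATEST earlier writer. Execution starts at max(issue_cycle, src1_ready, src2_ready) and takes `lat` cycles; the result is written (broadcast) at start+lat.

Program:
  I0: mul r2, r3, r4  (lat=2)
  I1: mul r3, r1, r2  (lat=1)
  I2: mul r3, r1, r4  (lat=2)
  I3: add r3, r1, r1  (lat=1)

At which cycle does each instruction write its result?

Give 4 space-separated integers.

Answer: 3 4 5 5

Derivation:
I0 mul r2: issue@1 deps=(None,None) exec_start@1 write@3
I1 mul r3: issue@2 deps=(None,0) exec_start@3 write@4
I2 mul r3: issue@3 deps=(None,None) exec_start@3 write@5
I3 add r3: issue@4 deps=(None,None) exec_start@4 write@5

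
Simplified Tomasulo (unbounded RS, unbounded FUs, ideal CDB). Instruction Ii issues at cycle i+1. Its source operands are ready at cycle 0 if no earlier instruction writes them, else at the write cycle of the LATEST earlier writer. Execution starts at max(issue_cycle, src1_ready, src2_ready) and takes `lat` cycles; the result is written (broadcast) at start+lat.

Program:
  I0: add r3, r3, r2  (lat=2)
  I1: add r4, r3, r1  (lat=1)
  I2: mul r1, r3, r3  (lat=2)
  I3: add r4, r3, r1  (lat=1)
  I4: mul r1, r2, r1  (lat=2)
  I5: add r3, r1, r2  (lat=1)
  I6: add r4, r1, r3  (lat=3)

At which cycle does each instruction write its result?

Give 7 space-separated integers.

Answer: 3 4 5 6 7 8 11

Derivation:
I0 add r3: issue@1 deps=(None,None) exec_start@1 write@3
I1 add r4: issue@2 deps=(0,None) exec_start@3 write@4
I2 mul r1: issue@3 deps=(0,0) exec_start@3 write@5
I3 add r4: issue@4 deps=(0,2) exec_start@5 write@6
I4 mul r1: issue@5 deps=(None,2) exec_start@5 write@7
I5 add r3: issue@6 deps=(4,None) exec_start@7 write@8
I6 add r4: issue@7 deps=(4,5) exec_start@8 write@11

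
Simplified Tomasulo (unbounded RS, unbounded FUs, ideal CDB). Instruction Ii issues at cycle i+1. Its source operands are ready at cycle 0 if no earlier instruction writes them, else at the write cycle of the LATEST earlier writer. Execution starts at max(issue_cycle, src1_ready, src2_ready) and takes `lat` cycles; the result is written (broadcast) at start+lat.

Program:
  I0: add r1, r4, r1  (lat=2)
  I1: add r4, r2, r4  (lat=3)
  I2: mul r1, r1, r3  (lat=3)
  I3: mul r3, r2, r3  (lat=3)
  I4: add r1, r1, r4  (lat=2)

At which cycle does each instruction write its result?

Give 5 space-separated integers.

I0 add r1: issue@1 deps=(None,None) exec_start@1 write@3
I1 add r4: issue@2 deps=(None,None) exec_start@2 write@5
I2 mul r1: issue@3 deps=(0,None) exec_start@3 write@6
I3 mul r3: issue@4 deps=(None,None) exec_start@4 write@7
I4 add r1: issue@5 deps=(2,1) exec_start@6 write@8

Answer: 3 5 6 7 8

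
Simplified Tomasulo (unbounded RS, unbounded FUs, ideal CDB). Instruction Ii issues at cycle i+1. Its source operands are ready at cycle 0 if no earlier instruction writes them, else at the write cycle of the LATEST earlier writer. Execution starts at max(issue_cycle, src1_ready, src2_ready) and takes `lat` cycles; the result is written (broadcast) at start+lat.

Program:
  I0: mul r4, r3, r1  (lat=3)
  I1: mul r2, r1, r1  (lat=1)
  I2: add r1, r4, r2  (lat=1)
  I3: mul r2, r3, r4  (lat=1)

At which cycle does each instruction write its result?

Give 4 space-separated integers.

Answer: 4 3 5 5

Derivation:
I0 mul r4: issue@1 deps=(None,None) exec_start@1 write@4
I1 mul r2: issue@2 deps=(None,None) exec_start@2 write@3
I2 add r1: issue@3 deps=(0,1) exec_start@4 write@5
I3 mul r2: issue@4 deps=(None,0) exec_start@4 write@5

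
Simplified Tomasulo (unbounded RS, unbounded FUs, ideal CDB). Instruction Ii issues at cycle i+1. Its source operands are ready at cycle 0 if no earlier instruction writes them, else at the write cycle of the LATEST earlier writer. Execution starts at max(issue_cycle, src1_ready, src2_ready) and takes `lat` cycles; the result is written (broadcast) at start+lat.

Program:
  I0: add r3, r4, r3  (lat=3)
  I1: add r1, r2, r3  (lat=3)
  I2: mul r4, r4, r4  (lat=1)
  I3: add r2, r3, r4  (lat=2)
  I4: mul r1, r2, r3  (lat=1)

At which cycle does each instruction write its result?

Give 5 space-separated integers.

Answer: 4 7 4 6 7

Derivation:
I0 add r3: issue@1 deps=(None,None) exec_start@1 write@4
I1 add r1: issue@2 deps=(None,0) exec_start@4 write@7
I2 mul r4: issue@3 deps=(None,None) exec_start@3 write@4
I3 add r2: issue@4 deps=(0,2) exec_start@4 write@6
I4 mul r1: issue@5 deps=(3,0) exec_start@6 write@7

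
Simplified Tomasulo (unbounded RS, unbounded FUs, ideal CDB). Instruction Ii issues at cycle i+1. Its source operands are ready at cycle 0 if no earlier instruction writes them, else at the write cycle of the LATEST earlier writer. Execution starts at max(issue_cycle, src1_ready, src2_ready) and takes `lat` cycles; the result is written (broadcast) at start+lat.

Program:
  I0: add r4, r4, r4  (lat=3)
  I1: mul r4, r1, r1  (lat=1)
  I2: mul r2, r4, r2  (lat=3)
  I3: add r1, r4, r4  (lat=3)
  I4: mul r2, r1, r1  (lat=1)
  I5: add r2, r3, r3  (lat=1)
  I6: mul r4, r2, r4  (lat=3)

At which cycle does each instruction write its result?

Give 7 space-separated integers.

Answer: 4 3 6 7 8 7 10

Derivation:
I0 add r4: issue@1 deps=(None,None) exec_start@1 write@4
I1 mul r4: issue@2 deps=(None,None) exec_start@2 write@3
I2 mul r2: issue@3 deps=(1,None) exec_start@3 write@6
I3 add r1: issue@4 deps=(1,1) exec_start@4 write@7
I4 mul r2: issue@5 deps=(3,3) exec_start@7 write@8
I5 add r2: issue@6 deps=(None,None) exec_start@6 write@7
I6 mul r4: issue@7 deps=(5,1) exec_start@7 write@10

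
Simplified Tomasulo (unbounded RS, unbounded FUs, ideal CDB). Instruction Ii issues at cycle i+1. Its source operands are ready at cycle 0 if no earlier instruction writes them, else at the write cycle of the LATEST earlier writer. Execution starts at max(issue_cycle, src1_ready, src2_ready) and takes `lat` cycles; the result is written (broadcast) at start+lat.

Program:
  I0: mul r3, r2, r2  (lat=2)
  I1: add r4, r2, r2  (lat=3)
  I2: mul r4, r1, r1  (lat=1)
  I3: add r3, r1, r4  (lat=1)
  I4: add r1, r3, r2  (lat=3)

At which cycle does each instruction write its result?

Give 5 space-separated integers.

Answer: 3 5 4 5 8

Derivation:
I0 mul r3: issue@1 deps=(None,None) exec_start@1 write@3
I1 add r4: issue@2 deps=(None,None) exec_start@2 write@5
I2 mul r4: issue@3 deps=(None,None) exec_start@3 write@4
I3 add r3: issue@4 deps=(None,2) exec_start@4 write@5
I4 add r1: issue@5 deps=(3,None) exec_start@5 write@8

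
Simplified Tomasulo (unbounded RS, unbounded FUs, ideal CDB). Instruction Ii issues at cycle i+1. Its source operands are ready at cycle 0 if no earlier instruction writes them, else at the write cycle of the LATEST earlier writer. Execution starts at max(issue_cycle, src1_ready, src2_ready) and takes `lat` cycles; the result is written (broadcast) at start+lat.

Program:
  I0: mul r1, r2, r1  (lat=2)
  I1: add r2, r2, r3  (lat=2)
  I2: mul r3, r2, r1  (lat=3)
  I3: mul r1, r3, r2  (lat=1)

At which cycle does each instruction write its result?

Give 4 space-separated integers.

Answer: 3 4 7 8

Derivation:
I0 mul r1: issue@1 deps=(None,None) exec_start@1 write@3
I1 add r2: issue@2 deps=(None,None) exec_start@2 write@4
I2 mul r3: issue@3 deps=(1,0) exec_start@4 write@7
I3 mul r1: issue@4 deps=(2,1) exec_start@7 write@8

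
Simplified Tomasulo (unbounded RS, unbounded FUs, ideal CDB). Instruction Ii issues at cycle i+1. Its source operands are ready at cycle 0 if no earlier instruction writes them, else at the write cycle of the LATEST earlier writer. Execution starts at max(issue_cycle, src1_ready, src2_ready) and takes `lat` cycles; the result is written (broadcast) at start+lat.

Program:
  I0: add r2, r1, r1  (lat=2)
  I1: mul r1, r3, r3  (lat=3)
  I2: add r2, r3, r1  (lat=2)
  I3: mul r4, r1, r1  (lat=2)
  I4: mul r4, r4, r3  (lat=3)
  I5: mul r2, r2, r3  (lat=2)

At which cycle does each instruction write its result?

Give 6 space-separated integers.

Answer: 3 5 7 7 10 9

Derivation:
I0 add r2: issue@1 deps=(None,None) exec_start@1 write@3
I1 mul r1: issue@2 deps=(None,None) exec_start@2 write@5
I2 add r2: issue@3 deps=(None,1) exec_start@5 write@7
I3 mul r4: issue@4 deps=(1,1) exec_start@5 write@7
I4 mul r4: issue@5 deps=(3,None) exec_start@7 write@10
I5 mul r2: issue@6 deps=(2,None) exec_start@7 write@9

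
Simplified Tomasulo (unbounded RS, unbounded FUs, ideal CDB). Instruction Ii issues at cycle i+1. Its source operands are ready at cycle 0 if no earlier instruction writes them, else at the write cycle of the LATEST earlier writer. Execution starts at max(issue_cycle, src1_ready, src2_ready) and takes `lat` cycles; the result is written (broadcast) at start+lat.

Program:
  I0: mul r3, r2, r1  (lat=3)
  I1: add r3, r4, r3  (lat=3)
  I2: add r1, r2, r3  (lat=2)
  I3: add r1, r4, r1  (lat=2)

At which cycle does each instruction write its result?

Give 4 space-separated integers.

I0 mul r3: issue@1 deps=(None,None) exec_start@1 write@4
I1 add r3: issue@2 deps=(None,0) exec_start@4 write@7
I2 add r1: issue@3 deps=(None,1) exec_start@7 write@9
I3 add r1: issue@4 deps=(None,2) exec_start@9 write@11

Answer: 4 7 9 11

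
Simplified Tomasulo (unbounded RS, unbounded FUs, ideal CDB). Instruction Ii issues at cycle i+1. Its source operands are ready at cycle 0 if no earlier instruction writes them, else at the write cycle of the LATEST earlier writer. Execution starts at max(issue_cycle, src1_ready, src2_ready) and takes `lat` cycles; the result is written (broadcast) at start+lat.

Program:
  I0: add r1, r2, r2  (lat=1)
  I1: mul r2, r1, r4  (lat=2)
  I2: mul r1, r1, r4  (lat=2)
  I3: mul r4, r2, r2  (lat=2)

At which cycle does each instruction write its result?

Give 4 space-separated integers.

I0 add r1: issue@1 deps=(None,None) exec_start@1 write@2
I1 mul r2: issue@2 deps=(0,None) exec_start@2 write@4
I2 mul r1: issue@3 deps=(0,None) exec_start@3 write@5
I3 mul r4: issue@4 deps=(1,1) exec_start@4 write@6

Answer: 2 4 5 6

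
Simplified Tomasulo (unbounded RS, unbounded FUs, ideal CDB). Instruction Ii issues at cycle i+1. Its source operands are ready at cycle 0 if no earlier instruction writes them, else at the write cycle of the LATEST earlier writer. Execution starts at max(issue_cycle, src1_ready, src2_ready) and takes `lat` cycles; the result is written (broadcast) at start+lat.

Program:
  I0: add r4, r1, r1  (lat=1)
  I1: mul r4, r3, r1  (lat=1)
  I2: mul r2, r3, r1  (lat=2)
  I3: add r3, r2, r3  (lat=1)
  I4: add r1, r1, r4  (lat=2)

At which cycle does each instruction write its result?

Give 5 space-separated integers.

I0 add r4: issue@1 deps=(None,None) exec_start@1 write@2
I1 mul r4: issue@2 deps=(None,None) exec_start@2 write@3
I2 mul r2: issue@3 deps=(None,None) exec_start@3 write@5
I3 add r3: issue@4 deps=(2,None) exec_start@5 write@6
I4 add r1: issue@5 deps=(None,1) exec_start@5 write@7

Answer: 2 3 5 6 7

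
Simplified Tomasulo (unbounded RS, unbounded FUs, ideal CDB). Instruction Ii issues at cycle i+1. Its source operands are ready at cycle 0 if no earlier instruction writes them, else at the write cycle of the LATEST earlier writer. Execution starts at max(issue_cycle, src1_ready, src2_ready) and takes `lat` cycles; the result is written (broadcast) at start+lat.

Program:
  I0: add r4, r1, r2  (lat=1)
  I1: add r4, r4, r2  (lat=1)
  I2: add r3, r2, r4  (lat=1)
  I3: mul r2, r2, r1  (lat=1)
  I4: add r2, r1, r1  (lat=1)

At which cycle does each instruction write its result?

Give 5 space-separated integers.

Answer: 2 3 4 5 6

Derivation:
I0 add r4: issue@1 deps=(None,None) exec_start@1 write@2
I1 add r4: issue@2 deps=(0,None) exec_start@2 write@3
I2 add r3: issue@3 deps=(None,1) exec_start@3 write@4
I3 mul r2: issue@4 deps=(None,None) exec_start@4 write@5
I4 add r2: issue@5 deps=(None,None) exec_start@5 write@6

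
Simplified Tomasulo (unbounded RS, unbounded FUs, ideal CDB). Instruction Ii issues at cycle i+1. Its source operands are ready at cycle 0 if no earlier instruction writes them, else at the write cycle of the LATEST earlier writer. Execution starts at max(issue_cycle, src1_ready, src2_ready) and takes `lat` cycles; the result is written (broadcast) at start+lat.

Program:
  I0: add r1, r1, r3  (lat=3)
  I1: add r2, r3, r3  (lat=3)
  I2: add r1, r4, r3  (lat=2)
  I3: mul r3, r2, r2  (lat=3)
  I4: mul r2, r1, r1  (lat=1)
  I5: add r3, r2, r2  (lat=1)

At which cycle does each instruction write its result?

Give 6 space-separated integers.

Answer: 4 5 5 8 6 7

Derivation:
I0 add r1: issue@1 deps=(None,None) exec_start@1 write@4
I1 add r2: issue@2 deps=(None,None) exec_start@2 write@5
I2 add r1: issue@3 deps=(None,None) exec_start@3 write@5
I3 mul r3: issue@4 deps=(1,1) exec_start@5 write@8
I4 mul r2: issue@5 deps=(2,2) exec_start@5 write@6
I5 add r3: issue@6 deps=(4,4) exec_start@6 write@7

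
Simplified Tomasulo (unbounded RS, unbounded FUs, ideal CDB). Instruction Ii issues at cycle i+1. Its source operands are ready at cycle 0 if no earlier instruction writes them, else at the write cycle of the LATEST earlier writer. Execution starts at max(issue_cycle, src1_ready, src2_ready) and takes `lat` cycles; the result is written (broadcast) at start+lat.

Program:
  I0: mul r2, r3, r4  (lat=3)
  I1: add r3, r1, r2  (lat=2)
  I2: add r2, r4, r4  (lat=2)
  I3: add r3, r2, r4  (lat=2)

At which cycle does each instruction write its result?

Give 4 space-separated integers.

I0 mul r2: issue@1 deps=(None,None) exec_start@1 write@4
I1 add r3: issue@2 deps=(None,0) exec_start@4 write@6
I2 add r2: issue@3 deps=(None,None) exec_start@3 write@5
I3 add r3: issue@4 deps=(2,None) exec_start@5 write@7

Answer: 4 6 5 7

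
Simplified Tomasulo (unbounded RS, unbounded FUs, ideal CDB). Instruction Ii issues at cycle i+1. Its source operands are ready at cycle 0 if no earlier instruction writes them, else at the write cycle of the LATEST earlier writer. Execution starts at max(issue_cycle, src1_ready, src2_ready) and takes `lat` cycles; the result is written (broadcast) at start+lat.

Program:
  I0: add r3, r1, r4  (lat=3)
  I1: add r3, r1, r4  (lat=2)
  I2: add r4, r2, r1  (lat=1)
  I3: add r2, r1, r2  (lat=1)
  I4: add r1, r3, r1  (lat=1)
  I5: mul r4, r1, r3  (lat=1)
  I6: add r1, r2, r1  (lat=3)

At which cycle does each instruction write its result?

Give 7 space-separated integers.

Answer: 4 4 4 5 6 7 10

Derivation:
I0 add r3: issue@1 deps=(None,None) exec_start@1 write@4
I1 add r3: issue@2 deps=(None,None) exec_start@2 write@4
I2 add r4: issue@3 deps=(None,None) exec_start@3 write@4
I3 add r2: issue@4 deps=(None,None) exec_start@4 write@5
I4 add r1: issue@5 deps=(1,None) exec_start@5 write@6
I5 mul r4: issue@6 deps=(4,1) exec_start@6 write@7
I6 add r1: issue@7 deps=(3,4) exec_start@7 write@10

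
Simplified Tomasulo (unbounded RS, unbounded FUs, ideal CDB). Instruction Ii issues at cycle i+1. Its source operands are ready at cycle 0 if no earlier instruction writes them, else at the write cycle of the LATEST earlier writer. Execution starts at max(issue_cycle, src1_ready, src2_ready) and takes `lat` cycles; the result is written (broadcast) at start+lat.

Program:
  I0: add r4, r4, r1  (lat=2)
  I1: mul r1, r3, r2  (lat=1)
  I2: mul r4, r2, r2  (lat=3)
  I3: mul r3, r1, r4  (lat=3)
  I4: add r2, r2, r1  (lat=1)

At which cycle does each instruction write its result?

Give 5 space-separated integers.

Answer: 3 3 6 9 6

Derivation:
I0 add r4: issue@1 deps=(None,None) exec_start@1 write@3
I1 mul r1: issue@2 deps=(None,None) exec_start@2 write@3
I2 mul r4: issue@3 deps=(None,None) exec_start@3 write@6
I3 mul r3: issue@4 deps=(1,2) exec_start@6 write@9
I4 add r2: issue@5 deps=(None,1) exec_start@5 write@6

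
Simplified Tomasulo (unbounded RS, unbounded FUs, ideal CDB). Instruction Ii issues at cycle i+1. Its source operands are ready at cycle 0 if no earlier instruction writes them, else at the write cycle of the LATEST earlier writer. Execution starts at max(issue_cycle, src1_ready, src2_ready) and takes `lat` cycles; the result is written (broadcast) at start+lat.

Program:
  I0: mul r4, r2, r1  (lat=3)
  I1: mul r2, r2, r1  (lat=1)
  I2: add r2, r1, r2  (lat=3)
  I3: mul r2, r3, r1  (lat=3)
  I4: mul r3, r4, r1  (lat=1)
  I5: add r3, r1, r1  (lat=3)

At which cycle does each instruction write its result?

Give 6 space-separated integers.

I0 mul r4: issue@1 deps=(None,None) exec_start@1 write@4
I1 mul r2: issue@2 deps=(None,None) exec_start@2 write@3
I2 add r2: issue@3 deps=(None,1) exec_start@3 write@6
I3 mul r2: issue@4 deps=(None,None) exec_start@4 write@7
I4 mul r3: issue@5 deps=(0,None) exec_start@5 write@6
I5 add r3: issue@6 deps=(None,None) exec_start@6 write@9

Answer: 4 3 6 7 6 9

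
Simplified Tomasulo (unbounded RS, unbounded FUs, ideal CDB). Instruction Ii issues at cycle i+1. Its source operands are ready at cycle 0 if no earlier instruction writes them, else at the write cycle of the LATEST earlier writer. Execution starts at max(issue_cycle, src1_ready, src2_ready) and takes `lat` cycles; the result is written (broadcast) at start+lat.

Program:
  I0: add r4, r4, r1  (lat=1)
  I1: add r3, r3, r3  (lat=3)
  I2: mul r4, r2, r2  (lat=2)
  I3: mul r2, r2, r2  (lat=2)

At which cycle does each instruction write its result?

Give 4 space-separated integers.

I0 add r4: issue@1 deps=(None,None) exec_start@1 write@2
I1 add r3: issue@2 deps=(None,None) exec_start@2 write@5
I2 mul r4: issue@3 deps=(None,None) exec_start@3 write@5
I3 mul r2: issue@4 deps=(None,None) exec_start@4 write@6

Answer: 2 5 5 6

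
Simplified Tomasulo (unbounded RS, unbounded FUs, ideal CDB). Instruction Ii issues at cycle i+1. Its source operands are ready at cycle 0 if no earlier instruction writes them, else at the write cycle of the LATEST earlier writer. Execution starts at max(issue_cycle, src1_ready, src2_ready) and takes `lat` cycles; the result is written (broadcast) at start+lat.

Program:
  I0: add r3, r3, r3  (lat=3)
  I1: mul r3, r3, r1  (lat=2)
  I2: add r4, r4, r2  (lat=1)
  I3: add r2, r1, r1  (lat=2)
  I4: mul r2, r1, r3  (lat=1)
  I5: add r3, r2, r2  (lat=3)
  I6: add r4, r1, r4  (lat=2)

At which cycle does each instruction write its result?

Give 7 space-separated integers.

Answer: 4 6 4 6 7 10 9

Derivation:
I0 add r3: issue@1 deps=(None,None) exec_start@1 write@4
I1 mul r3: issue@2 deps=(0,None) exec_start@4 write@6
I2 add r4: issue@3 deps=(None,None) exec_start@3 write@4
I3 add r2: issue@4 deps=(None,None) exec_start@4 write@6
I4 mul r2: issue@5 deps=(None,1) exec_start@6 write@7
I5 add r3: issue@6 deps=(4,4) exec_start@7 write@10
I6 add r4: issue@7 deps=(None,2) exec_start@7 write@9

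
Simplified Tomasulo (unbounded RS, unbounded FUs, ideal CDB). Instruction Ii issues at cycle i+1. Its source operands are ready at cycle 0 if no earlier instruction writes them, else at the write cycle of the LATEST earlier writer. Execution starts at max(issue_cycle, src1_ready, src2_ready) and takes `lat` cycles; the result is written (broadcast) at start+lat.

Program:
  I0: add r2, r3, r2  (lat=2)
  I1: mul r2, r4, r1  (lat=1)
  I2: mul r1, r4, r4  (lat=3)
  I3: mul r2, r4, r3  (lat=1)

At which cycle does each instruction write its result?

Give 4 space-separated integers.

Answer: 3 3 6 5

Derivation:
I0 add r2: issue@1 deps=(None,None) exec_start@1 write@3
I1 mul r2: issue@2 deps=(None,None) exec_start@2 write@3
I2 mul r1: issue@3 deps=(None,None) exec_start@3 write@6
I3 mul r2: issue@4 deps=(None,None) exec_start@4 write@5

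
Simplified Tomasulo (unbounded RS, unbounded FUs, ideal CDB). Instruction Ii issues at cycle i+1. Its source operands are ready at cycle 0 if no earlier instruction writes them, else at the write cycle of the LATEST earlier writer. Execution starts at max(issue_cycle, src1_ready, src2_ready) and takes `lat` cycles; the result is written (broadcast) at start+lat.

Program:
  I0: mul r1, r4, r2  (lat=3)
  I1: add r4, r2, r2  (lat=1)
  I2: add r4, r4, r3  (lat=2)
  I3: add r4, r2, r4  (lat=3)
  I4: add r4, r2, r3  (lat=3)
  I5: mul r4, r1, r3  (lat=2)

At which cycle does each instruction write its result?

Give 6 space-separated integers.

Answer: 4 3 5 8 8 8

Derivation:
I0 mul r1: issue@1 deps=(None,None) exec_start@1 write@4
I1 add r4: issue@2 deps=(None,None) exec_start@2 write@3
I2 add r4: issue@3 deps=(1,None) exec_start@3 write@5
I3 add r4: issue@4 deps=(None,2) exec_start@5 write@8
I4 add r4: issue@5 deps=(None,None) exec_start@5 write@8
I5 mul r4: issue@6 deps=(0,None) exec_start@6 write@8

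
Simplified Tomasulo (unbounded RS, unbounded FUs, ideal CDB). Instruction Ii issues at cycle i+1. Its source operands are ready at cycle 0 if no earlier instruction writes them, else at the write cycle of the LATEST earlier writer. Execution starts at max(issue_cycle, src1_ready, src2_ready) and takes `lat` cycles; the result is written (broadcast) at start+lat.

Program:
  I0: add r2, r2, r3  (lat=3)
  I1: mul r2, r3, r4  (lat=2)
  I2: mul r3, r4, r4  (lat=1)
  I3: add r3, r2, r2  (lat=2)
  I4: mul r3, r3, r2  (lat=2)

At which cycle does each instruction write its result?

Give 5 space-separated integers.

Answer: 4 4 4 6 8

Derivation:
I0 add r2: issue@1 deps=(None,None) exec_start@1 write@4
I1 mul r2: issue@2 deps=(None,None) exec_start@2 write@4
I2 mul r3: issue@3 deps=(None,None) exec_start@3 write@4
I3 add r3: issue@4 deps=(1,1) exec_start@4 write@6
I4 mul r3: issue@5 deps=(3,1) exec_start@6 write@8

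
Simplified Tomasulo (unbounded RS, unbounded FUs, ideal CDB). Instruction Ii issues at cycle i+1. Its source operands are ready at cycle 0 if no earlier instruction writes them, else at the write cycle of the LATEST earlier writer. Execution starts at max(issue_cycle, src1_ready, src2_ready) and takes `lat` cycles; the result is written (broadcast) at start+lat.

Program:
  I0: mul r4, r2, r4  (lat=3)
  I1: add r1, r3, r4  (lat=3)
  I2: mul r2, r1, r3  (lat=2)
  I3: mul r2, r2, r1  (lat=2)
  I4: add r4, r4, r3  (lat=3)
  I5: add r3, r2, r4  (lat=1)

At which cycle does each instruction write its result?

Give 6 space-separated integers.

I0 mul r4: issue@1 deps=(None,None) exec_start@1 write@4
I1 add r1: issue@2 deps=(None,0) exec_start@4 write@7
I2 mul r2: issue@3 deps=(1,None) exec_start@7 write@9
I3 mul r2: issue@4 deps=(2,1) exec_start@9 write@11
I4 add r4: issue@5 deps=(0,None) exec_start@5 write@8
I5 add r3: issue@6 deps=(3,4) exec_start@11 write@12

Answer: 4 7 9 11 8 12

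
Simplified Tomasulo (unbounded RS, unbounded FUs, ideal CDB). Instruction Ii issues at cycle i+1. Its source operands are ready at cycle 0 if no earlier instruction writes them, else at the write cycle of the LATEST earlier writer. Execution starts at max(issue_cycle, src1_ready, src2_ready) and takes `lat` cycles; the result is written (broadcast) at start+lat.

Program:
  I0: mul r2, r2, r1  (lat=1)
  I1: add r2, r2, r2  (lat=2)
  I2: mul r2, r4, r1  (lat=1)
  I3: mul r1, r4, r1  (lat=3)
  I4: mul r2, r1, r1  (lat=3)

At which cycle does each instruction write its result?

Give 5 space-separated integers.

I0 mul r2: issue@1 deps=(None,None) exec_start@1 write@2
I1 add r2: issue@2 deps=(0,0) exec_start@2 write@4
I2 mul r2: issue@3 deps=(None,None) exec_start@3 write@4
I3 mul r1: issue@4 deps=(None,None) exec_start@4 write@7
I4 mul r2: issue@5 deps=(3,3) exec_start@7 write@10

Answer: 2 4 4 7 10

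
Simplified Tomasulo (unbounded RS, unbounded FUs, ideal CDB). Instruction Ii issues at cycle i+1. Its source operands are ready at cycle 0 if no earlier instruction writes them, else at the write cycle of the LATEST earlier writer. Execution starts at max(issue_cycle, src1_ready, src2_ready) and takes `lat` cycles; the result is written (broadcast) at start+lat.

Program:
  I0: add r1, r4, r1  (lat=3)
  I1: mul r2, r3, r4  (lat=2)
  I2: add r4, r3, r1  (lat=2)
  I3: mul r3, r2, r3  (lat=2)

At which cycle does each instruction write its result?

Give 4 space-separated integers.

I0 add r1: issue@1 deps=(None,None) exec_start@1 write@4
I1 mul r2: issue@2 deps=(None,None) exec_start@2 write@4
I2 add r4: issue@3 deps=(None,0) exec_start@4 write@6
I3 mul r3: issue@4 deps=(1,None) exec_start@4 write@6

Answer: 4 4 6 6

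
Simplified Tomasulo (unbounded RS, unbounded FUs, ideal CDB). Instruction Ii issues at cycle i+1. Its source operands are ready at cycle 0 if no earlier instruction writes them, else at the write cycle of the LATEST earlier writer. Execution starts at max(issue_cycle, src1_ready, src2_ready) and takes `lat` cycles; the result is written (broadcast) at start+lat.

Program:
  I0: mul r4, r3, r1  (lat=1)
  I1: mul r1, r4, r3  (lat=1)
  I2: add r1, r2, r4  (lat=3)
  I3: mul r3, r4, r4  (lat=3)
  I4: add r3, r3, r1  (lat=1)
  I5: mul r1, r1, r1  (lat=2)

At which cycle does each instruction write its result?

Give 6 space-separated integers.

I0 mul r4: issue@1 deps=(None,None) exec_start@1 write@2
I1 mul r1: issue@2 deps=(0,None) exec_start@2 write@3
I2 add r1: issue@3 deps=(None,0) exec_start@3 write@6
I3 mul r3: issue@4 deps=(0,0) exec_start@4 write@7
I4 add r3: issue@5 deps=(3,2) exec_start@7 write@8
I5 mul r1: issue@6 deps=(2,2) exec_start@6 write@8

Answer: 2 3 6 7 8 8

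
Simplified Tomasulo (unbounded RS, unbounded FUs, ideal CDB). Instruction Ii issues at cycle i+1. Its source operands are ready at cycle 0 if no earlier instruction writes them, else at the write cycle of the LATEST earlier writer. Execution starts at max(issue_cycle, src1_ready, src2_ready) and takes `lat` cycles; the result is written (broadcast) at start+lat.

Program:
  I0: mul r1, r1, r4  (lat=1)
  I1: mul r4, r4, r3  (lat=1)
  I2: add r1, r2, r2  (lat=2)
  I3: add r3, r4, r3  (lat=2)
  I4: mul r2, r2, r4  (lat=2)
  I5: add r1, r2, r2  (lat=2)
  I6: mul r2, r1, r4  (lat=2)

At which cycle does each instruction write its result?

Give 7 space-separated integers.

I0 mul r1: issue@1 deps=(None,None) exec_start@1 write@2
I1 mul r4: issue@2 deps=(None,None) exec_start@2 write@3
I2 add r1: issue@3 deps=(None,None) exec_start@3 write@5
I3 add r3: issue@4 deps=(1,None) exec_start@4 write@6
I4 mul r2: issue@5 deps=(None,1) exec_start@5 write@7
I5 add r1: issue@6 deps=(4,4) exec_start@7 write@9
I6 mul r2: issue@7 deps=(5,1) exec_start@9 write@11

Answer: 2 3 5 6 7 9 11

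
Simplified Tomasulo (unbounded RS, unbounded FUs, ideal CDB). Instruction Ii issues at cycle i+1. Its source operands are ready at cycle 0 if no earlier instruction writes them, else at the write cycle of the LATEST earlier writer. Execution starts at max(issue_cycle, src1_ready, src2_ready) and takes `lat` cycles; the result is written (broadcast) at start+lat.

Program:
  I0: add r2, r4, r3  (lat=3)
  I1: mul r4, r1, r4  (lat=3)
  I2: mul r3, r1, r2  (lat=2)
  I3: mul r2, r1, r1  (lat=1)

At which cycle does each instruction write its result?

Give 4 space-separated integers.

I0 add r2: issue@1 deps=(None,None) exec_start@1 write@4
I1 mul r4: issue@2 deps=(None,None) exec_start@2 write@5
I2 mul r3: issue@3 deps=(None,0) exec_start@4 write@6
I3 mul r2: issue@4 deps=(None,None) exec_start@4 write@5

Answer: 4 5 6 5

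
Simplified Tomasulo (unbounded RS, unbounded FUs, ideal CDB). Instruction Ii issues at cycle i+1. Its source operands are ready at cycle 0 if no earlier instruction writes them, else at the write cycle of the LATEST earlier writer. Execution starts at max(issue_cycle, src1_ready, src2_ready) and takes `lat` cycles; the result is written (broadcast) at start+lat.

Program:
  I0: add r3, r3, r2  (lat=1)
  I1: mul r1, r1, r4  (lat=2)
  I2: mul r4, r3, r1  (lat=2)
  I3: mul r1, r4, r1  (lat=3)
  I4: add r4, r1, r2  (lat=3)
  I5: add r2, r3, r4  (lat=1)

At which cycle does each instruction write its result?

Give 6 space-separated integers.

I0 add r3: issue@1 deps=(None,None) exec_start@1 write@2
I1 mul r1: issue@2 deps=(None,None) exec_start@2 write@4
I2 mul r4: issue@3 deps=(0,1) exec_start@4 write@6
I3 mul r1: issue@4 deps=(2,1) exec_start@6 write@9
I4 add r4: issue@5 deps=(3,None) exec_start@9 write@12
I5 add r2: issue@6 deps=(0,4) exec_start@12 write@13

Answer: 2 4 6 9 12 13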